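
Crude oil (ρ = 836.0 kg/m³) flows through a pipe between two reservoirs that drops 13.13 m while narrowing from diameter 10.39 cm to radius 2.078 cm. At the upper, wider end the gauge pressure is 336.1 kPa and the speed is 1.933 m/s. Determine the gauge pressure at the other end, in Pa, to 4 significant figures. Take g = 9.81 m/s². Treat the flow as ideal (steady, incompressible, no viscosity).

P₂ ≈ 384300 Pa

The volume flow rate is constant, so v₂ = (A₁/A₂)v₁ = (84.79/13.57)·1.933 = 12.08 m/s.
Energy conservation along the streamline gives P₂ = P₁ − ½ρ(v₂² − v₁²) − ρg(h₂ − h₁).
P₂ = 336100 + ½·836.0·(1.933² − 12.08²) − 836.0·9.81·(−13.13) = 336100 + (-59450) − (-107700) = 384300 Pa.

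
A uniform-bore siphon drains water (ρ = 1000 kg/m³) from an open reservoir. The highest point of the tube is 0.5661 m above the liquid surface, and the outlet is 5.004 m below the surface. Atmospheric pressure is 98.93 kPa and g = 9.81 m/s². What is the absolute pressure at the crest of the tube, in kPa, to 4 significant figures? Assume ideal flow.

From the surface to the outlet (both open to atmosphere, surface at rest): v = √(2g·h_out) = √(2·9.81·5.004) = 9.909 m/s.
Continuity keeps v the same throughout the tube; from surface to crest, P_atm + 0 = P_top + ½ρv² + ρg·h_top.
P_top = 98930 − ½·1000·9.909² − 1000·9.81·0.5661 = 44290 Pa.

P_top ≈ 44.29 kPa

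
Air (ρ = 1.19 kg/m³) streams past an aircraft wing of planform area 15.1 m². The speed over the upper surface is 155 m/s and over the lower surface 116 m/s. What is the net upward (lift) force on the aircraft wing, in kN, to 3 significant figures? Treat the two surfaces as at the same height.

With equal heights on the two surfaces, Bernoulli gives P_lower − P_upper = ½ρ(v_upper² − v_lower²).
ΔP = ½·1.19·(155² − 116²) = 6290 Pa.
Lift = ΔP · A = 6290 × 15.1 = 95000 N.

F = 95.0 kN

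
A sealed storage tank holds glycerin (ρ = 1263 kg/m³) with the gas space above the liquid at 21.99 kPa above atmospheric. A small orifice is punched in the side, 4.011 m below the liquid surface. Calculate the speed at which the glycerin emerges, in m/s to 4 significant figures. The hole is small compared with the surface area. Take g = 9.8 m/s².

v ≈ 10.65 m/s

Take point 1 at the surface (v₁ ≈ 0) and point 2 at the hole (at atmospheric pressure). Bernoulli: P₁ + ρg h = P_atm + ½ρv₂².
With P₁ − P_atm = 21990 Pa, v₂ = √(2gh + 2ΔP/ρ) = √(2·9.8·4.011 + 2·21990/1263) = 10.65 m/s.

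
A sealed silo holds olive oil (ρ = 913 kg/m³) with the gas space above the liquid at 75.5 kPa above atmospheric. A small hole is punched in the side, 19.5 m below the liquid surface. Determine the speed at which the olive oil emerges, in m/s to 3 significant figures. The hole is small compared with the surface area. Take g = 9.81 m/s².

Take point 1 at the surface (v₁ ≈ 0) and point 2 at the hole (at atmospheric pressure). Bernoulli: P₁ + ρg h = P_atm + ½ρv₂².
With P₁ − P_atm = 75500 Pa, v₂ = √(2gh + 2ΔP/ρ) = √(2·9.81·19.5 + 2·75500/913) = 23.4 m/s.

v = 23.4 m/s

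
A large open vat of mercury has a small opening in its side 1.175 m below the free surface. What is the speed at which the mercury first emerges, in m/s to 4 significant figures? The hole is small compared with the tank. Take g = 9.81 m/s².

Bernoulli from surface to hole (P equal, v_surface ≈ 0): v = √(2gh) = √(2×9.81×1.175) = 4.801 m/s.

v ≈ 4.801 m/s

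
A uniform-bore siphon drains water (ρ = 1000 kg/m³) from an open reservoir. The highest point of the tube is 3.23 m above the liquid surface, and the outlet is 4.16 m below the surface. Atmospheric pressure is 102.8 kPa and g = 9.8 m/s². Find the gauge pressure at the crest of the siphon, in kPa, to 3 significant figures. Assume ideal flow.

The outlet speed comes from Torricelli: v = √(2g·4.16) = 9.03 m/s.
With constant cross-section the crest speed equals v; applying Bernoulli from the surface up to the crest, P_top = P_atm − ½ρv² − ρg·h_top.
P_top = 102800 − ½·1000·9.03² − 1000·9.8·3.23 = 30400 Pa. So P_gauge = P_top − P_atm = -72400 Pa.

-72.4 kPa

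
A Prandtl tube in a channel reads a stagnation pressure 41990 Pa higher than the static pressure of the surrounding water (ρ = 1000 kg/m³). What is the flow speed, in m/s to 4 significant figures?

Bernoulli between the free stream and the stagnation point: ½ρv² = P_stag − P_static.
v = √(2ΔP/ρ) = √(2·41990/1000) = 9.164 m/s.

v = 9.164 m/s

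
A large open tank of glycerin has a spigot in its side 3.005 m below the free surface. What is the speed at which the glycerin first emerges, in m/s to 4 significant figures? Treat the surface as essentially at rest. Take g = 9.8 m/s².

7.675 m/s

The surface is effectively still and both ends are open, so ½v² = gh and v = √(2·9.8·3.005) = 7.675 m/s.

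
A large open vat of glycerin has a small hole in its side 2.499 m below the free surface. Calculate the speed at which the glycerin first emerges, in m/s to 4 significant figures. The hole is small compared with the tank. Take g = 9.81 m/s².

With the surface at rest and both surface and jet at atmospheric pressure, Bernoulli gives ρg h = ½ρv², so v = √(2gh) = √(2·9.81·2.499) = 7.002 m/s.

7.002 m/s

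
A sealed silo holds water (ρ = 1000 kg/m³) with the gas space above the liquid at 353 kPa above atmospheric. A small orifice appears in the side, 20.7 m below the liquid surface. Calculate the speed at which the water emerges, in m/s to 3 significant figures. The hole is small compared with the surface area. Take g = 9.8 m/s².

Take point 1 at the surface (v₁ ≈ 0) and point 2 at the hole (at atmospheric pressure). Bernoulli: P₁ + ρg h = P_atm + ½ρv₂².
With P₁ − P_atm = 353000 Pa, v₂ = √(2gh + 2ΔP/ρ) = √(2·9.8·20.7 + 2·353000/1000) = 33.3 m/s.

v = 33.3 m/s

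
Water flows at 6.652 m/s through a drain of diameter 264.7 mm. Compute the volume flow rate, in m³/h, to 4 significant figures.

Q ≈ 1318 m³/h

Q = A·v = 0.05503 m² × 6.652 m/s = 0.3661 m³/s.
Converting: 0.3661 m³/s × 3600 = 1318 m³/h.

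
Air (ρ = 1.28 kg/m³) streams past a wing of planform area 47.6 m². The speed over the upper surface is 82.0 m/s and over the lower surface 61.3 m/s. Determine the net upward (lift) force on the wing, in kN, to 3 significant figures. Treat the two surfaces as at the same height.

With equal heights on the two surfaces, Bernoulli gives P_lower − P_upper = ½ρ(v_upper² − v_lower²).
ΔP = ½·1.28·(82.0² − 61.3²) = 1900 Pa.
Lift = ΔP · A = 1900 × 47.6 = 90400 N.

F = 90.4 kN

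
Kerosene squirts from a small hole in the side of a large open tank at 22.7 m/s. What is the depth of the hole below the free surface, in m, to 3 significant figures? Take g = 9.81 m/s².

Torricelli: v = √(2gh), so h = v²/(2g).
h = 22.7²/(2·9.81) = 515/19.62 = 26.3 m.

26.3 m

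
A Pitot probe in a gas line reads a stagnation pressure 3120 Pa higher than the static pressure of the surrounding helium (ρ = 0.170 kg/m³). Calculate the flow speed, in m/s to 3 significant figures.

The dynamic pressure equals the rise in static pressure at the stagnation point: ΔP = ½ρv².
v = √(2ΔP/ρ) = √(2·3120/0.170) = 192 m/s.

v = 192 m/s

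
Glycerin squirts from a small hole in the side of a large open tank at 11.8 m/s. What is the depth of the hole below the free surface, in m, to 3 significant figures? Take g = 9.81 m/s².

Inverting v = √(2gh) gives h = v² / 2g.
h = 11.8²/(2·9.81) = 139/19.62 = 7.10 m.

h ≈ 7.10 m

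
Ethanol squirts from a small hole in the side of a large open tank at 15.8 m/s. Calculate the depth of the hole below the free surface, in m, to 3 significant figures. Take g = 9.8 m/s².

For a small hole in a large open tank, ½v² = gh, giving h = v²/(2g).
h = 15.8²/(2·9.8) = 250/19.60 = 12.7 m.

12.7 m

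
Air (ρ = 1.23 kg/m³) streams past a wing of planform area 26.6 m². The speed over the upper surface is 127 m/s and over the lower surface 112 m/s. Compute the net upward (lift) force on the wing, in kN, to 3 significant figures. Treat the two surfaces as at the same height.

From P + ½ρv² = const at equal height, P_low − P_up = ½ρ(v_up² − v_low²).
ΔP = ½·1.23·(127² − 112²) = 2200 Pa.
Lift = ΔP · A = 2200 × 26.6 = 58600 N.

58.6 kN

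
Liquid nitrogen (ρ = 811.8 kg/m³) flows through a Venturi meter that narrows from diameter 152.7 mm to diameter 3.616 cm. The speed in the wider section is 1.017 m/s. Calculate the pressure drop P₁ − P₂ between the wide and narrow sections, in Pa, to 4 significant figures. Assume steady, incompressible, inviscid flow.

Continuity gives A₁v₁ = A₂v₂, so v₂ = (183.1 cm²)/(10.27 cm²) × 1.017 m/s = 18.14 m/s.
With no height change, Bernoulli's equation is P₁ + ½ρv₁² = P₂ + ½ρv₂².
P₁ − P₂ = ½·811.8·(18.14² − 1.017²) = ½·811.8·327.9 = 133100 Pa.

ΔP ≈ 133100 Pa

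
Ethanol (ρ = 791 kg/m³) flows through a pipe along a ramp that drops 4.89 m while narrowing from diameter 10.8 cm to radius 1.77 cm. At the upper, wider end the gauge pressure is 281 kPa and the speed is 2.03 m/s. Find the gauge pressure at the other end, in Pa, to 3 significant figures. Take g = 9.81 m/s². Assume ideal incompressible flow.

The volume flow rate is constant, so v₂ = (A₁/A₂)v₁ = (91.6/9.84)·2.03 = 18.9 m/s.
Applying Bernoulli between the two ends and solving for P₂: P₂ = P₁ + ½ρ(v₁² − v₂²) − ρgΔh.
P₂ = 281000 + ½·791·(2.03² − 18.9²) − 791·9.81·(−4.89) = 281000 + (-140000) − (-37900) = 179000 Pa.

179000 Pa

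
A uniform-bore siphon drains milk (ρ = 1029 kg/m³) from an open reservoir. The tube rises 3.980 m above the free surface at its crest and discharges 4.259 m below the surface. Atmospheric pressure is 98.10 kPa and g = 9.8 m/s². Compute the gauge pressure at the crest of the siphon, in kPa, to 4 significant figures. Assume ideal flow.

Bernoulli surface→outlet gives ½v² = g·h_out, so v = √(2·9.8·4.259) = 9.137 m/s.
With constant cross-section the crest speed equals v; applying Bernoulli from the surface up to the crest, P_top = P_atm − ½ρv² − ρg·h_top.
P_top = 98100 − ½·1029·9.137² − 1029·9.8·3.980 = 15020 Pa. So P_gauge = P_top − P_atm = -83080 Pa.

P_gauge ≈ -83.08 kPa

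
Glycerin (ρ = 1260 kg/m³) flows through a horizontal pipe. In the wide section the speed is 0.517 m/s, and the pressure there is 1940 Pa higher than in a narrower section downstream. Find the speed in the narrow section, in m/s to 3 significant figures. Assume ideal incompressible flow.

v₂ ≈ 1.83 m/s

Along the level pipe P + ½ρv² is conserved, hence v₂² = v₁² + 2(P₁ − P₂)/ρ.
v₂ = √(0.517² + 2·1940/1260) = √(0.267 + 3.08) = 1.83 m/s.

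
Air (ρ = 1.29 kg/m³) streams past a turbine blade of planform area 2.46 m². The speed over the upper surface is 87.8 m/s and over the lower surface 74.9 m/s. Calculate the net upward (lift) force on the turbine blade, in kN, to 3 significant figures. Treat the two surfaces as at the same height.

With equal heights on the two surfaces, Bernoulli gives P_lower − P_upper = ½ρ(v_upper² − v_lower²).
ΔP = ½·1.29·(87.8² − 74.9²) = 1350 Pa.
Lift = ΔP · A = 1350 × 2.46 = 3330 N.

F ≈ 3.33 kN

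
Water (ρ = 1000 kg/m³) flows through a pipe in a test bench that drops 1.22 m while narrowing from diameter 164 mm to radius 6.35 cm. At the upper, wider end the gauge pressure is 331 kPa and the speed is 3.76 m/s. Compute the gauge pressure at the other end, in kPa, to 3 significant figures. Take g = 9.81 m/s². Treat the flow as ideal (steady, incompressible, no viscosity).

P₂ = 330 kPa

By continuity, v₂ = v₁·A₁/A₂ = 3.76·(211/127) = 6.27 m/s.
Applying Bernoulli between the two ends and solving for P₂: P₂ = P₁ + ½ρ(v₁² − v₂²) − ρgΔh.
P₂ = 331000 + ½·1000·(3.76² − 6.27²) − 1000·9.81·(−1.22) = 331000 + (-12600) − (-12000) = 330000 Pa.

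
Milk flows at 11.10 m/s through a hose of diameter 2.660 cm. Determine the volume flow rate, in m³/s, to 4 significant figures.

Q = A·v = 0.0005557 m² × 11.10 m/s = 0.006168 m³/s.

Q ≈ 0.006168 m³/s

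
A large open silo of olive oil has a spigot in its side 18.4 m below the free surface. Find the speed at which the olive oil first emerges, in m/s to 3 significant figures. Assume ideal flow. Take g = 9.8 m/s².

The surface is effectively still and both ends are open, so ½v² = gh and v = √(2·9.8·18.4) = 19.0 m/s.

19.0 m/s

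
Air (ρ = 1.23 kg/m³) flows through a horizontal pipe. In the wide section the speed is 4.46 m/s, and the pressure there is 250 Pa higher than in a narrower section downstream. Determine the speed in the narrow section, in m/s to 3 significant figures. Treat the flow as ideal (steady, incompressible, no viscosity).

v₂ ≈ 20.6 m/s

Along the level pipe P + ½ρv² is conserved, hence v₂² = v₁² + 2(P₁ − P₂)/ρ.
v₂ = √(4.46² + 2·250/1.23) = √(19.9 + 407) = 20.6 m/s.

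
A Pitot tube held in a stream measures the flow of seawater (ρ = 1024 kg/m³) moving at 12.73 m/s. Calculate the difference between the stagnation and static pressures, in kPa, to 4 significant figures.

82.97 kPa

The dynamic pressure equals the rise in static pressure at the stagnation point: ΔP = ½ρv².
ΔP = ½·1024·12.73² = 82970 Pa.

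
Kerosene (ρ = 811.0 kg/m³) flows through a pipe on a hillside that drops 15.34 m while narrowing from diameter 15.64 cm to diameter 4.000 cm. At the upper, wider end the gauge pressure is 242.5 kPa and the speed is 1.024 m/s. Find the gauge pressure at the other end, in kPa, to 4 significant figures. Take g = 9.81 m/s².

Continuity gives A₁v₁ = A₂v₂, so v₂ = (192.1 cm²)/(12.57 cm²) × 1.024 m/s = 15.66 m/s.
Energy conservation along the streamline gives P₂ = P₁ − ½ρ(v₂² − v₁²) − ρg(h₂ − h₁).
P₂ = 242500 + ½·811.0·(1.024² − 15.66²) − 811.0·9.81·(−15.34) = 242500 + (-98950) − (-122000) = 265600 Pa.

P₂ ≈ 265.6 kPa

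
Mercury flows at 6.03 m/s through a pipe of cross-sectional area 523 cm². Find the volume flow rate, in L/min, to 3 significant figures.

Q = A·v = 0.0523 m² × 6.03 m/s = 0.315 m³/s.
Converting: 0.315 m³/s × 60000 = 18900 L/min.

Q ≈ 18900 L/min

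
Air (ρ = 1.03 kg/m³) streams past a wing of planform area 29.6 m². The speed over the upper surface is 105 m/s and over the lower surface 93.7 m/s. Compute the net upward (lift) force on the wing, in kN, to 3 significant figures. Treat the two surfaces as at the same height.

The faster flow above has the lower pressure; Bernoulli (same height) gives ΔP = ½ρ(v_up² − v_low²).
ΔP = ½·1.03·(105² − 93.7²) = 1160 Pa.
Lift = ΔP · A = 1160 × 29.6 = 34200 N.

F ≈ 34.2 kN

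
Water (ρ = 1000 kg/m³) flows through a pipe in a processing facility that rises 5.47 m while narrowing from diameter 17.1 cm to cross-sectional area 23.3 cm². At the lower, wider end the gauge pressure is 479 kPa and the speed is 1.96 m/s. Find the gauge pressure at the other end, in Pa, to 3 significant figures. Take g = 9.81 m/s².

241000 Pa

Continuity gives A₁v₁ = A₂v₂, so v₂ = (230 cm²)/(23.3 cm²) × 1.96 m/s = 19.3 m/s.
Energy conservation along the streamline gives P₂ = P₁ − ½ρ(v₂² − v₁²) − ρg(h₂ − h₁).
P₂ = 479000 + ½·1000·(1.96² − 19.3²) − 1000·9.81·(+5.47) = 479000 + (-185000) − (53700) = 241000 Pa.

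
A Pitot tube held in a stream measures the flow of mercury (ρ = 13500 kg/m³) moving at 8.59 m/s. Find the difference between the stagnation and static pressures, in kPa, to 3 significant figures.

At the stagnation point the flow is brought to rest, so Bernoulli gives P_stag − P_static = ½ρv².
ΔP = ½·13500·8.59² = 498000 Pa.

ΔP ≈ 498 kPa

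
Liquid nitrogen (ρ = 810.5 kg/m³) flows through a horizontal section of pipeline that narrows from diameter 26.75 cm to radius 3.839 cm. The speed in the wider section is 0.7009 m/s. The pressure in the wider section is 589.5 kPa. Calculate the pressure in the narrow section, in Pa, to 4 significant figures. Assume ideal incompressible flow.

P₂ ≈ 560400 Pa

Mass conservation (A₁v₁ = A₂v₂) gives v₂ = 0.7009 × 562.0/46.30 = 8.508 m/s.
Along the horizontal streamline, P + ½ρv² is constant.
P₂ = P₁ − ½ρ(v₂² − v₁²) = 589500 − ½·810.5·(8.508² − 0.7009²) = 589500 − 29130 = 560400 Pa.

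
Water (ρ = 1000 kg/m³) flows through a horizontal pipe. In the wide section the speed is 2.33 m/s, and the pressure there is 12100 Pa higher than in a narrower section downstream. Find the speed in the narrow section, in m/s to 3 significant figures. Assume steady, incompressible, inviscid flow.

Horizontal Bernoulli: P₁ + ½ρv₁² = P₂ + ½ρv₂², so v₂² = v₁² + 2(P₁ − P₂)/ρ.
v₂ = √(2.33² + 2·12100/1000) = √(5.43 + 24.2) = 5.44 m/s.

v₂ = 5.44 m/s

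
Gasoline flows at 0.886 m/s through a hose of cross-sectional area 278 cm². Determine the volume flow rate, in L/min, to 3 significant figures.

Q = 1480 L/min

Q = A·v = 0.0278 m² × 0.886 m/s = 0.0246 m³/s.
Converting: 0.0246 m³/s × 60000 = 1480 L/min.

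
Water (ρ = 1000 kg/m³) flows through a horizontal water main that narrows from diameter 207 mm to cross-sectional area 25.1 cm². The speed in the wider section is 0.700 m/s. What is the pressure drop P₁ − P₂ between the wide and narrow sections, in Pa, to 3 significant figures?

Mass conservation (A₁v₁ = A₂v₂) gives v₂ = 0.700 × 337/25.1 = 9.39 m/s.
With no height change, Bernoulli's equation is P₁ + ½ρv₁² = P₂ + ½ρv₂².
P₁ − P₂ = ½·1000·(9.39² − 0.700²) = ½·1000·87.6 = 43800 Pa.

43800 Pa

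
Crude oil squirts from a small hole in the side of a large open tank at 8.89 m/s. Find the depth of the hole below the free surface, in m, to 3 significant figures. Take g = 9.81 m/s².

h ≈ 4.03 m

Torricelli: v = √(2gh), so h = v²/(2g).
h = 8.89²/(2·9.81) = 79.0/19.62 = 4.03 m.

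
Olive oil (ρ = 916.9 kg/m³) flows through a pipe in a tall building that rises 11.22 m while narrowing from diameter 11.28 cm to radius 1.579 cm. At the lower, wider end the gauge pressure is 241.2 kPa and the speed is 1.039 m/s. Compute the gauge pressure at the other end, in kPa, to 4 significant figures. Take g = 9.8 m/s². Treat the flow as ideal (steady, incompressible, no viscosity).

P₂ = 60.32 kPa

Mass conservation (A₁v₁ = A₂v₂) gives v₂ = 1.039 × 99.93/7.833 = 13.26 m/s.
Bernoulli: P₁ + ½ρv₁² + ρg h₁ = P₂ + ½ρv₂² + ρg h₂, so P₂ = P₁ + ½ρ(v₁² − v₂²) − ρg(h₂ − h₁).
P₂ = 241200 + ½·916.9·(1.039² − 13.26²) − 916.9·9.8·(+11.22) = 241200 + (-80060) − (100800) = 60320 Pa.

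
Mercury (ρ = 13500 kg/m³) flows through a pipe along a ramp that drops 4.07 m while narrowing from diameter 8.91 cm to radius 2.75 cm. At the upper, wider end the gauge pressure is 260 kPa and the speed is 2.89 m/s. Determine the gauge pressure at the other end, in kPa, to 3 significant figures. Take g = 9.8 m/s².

P₂ = 467 kPa

By continuity, v₂ = v₁·A₁/A₂ = 2.89·(62.4/23.8) = 7.58 m/s.
Applying Bernoulli between the two ends and solving for P₂: P₂ = P₁ + ½ρ(v₁² − v₂²) − ρgΔh.
P₂ = 260000 + ½·13500·(2.89² − 7.58²) − 13500·9.8·(−4.07) = 260000 + (-332000) − (-538000) = 467000 Pa.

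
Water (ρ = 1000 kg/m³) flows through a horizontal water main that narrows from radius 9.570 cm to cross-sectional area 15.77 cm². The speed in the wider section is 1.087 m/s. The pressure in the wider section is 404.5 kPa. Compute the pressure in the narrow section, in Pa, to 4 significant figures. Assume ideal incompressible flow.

The volume flow rate is constant, so v₂ = (A₁/A₂)v₁ = (287.7/15.77)·1.087 = 19.83 m/s.
With no height change, Bernoulli's equation is P₁ + ½ρv₁² = P₂ + ½ρv₂².
P₂ = P₁ − ½ρ(v₂² − v₁²) = 404500 − ½·1000·(19.83² − 1.087²) = 404500 − 196100 = 208400 Pa.

P₂ ≈ 208400 Pa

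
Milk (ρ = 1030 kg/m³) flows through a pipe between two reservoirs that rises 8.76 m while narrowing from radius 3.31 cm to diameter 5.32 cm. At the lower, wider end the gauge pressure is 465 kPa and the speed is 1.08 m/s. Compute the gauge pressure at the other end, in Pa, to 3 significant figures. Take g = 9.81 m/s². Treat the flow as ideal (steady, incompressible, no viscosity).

The volume flow rate is constant, so v₂ = (A₁/A₂)v₁ = (34.4/22.2)·1.08 = 1.67 m/s.
Energy conservation along the streamline gives P₂ = P₁ − ½ρ(v₂² − v₁²) − ρg(h₂ − h₁).
P₂ = 465000 + ½·1030·(1.08² − 1.67²) − 1030·9.81·(+8.76) = 465000 + (-840) − (88500) = 376000 Pa.

376000 Pa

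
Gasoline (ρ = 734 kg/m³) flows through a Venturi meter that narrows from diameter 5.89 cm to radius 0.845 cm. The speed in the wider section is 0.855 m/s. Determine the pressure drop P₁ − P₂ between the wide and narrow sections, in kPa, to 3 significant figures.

ΔP ≈ 39.3 kPa

By continuity, v₂ = v₁·A₁/A₂ = 0.855·(27.2/2.24) = 10.4 m/s.
With no height change, Bernoulli's equation is P₁ + ½ρv₁² = P₂ + ½ρv₂².
P₁ − P₂ = ½·734·(10.4² − 0.855²) = ½·734·107 = 39300 Pa.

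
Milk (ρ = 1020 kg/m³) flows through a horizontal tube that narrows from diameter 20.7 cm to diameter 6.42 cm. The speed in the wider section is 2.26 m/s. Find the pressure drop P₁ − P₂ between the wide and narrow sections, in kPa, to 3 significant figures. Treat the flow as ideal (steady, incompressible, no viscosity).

Continuity gives A₁v₁ = A₂v₂, so v₂ = (337 cm²)/(32.4 cm²) × 2.26 m/s = 23.5 m/s.
Bernoulli (h₁ = h₂): P₁ − P₂ = ½ρ(v₂² − v₁²).
P₁ − P₂ = ½·1020·(23.5² − 2.26²) = ½·1020·547 = 279000 Pa.

ΔP ≈ 279 kPa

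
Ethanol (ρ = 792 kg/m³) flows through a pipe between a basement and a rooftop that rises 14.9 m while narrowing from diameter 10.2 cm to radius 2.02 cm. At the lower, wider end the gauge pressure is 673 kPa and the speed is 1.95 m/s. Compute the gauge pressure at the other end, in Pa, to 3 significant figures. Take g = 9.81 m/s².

The volume flow rate is constant, so v₂ = (A₁/A₂)v₁ = (81.7/12.8)·1.95 = 12.4 m/s.
Bernoulli: P₁ + ½ρv₁² + ρg h₁ = P₂ + ½ρv₂² + ρg h₂, so P₂ = P₁ + ½ρ(v₁² − v₂²) − ρg(h₂ − h₁).
P₂ = 673000 + ½·792·(1.95² − 12.4²) − 792·9.81·(+14.9) = 673000 + (-59700) − (116000) = 498000 Pa.

498000 Pa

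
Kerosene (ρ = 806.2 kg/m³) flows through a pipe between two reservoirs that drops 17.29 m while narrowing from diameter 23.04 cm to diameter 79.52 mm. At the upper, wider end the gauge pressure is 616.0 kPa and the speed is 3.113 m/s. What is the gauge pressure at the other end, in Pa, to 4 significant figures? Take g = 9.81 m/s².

P₂ ≈ 481400 Pa

By continuity, v₂ = v₁·A₁/A₂ = 3.113·(416.9/49.66) = 26.13 m/s.
Bernoulli: P₁ + ½ρv₁² + ρg h₁ = P₂ + ½ρv₂² + ρg h₂, so P₂ = P₁ + ½ρ(v₁² − v₂²) − ρg(h₂ − h₁).
P₂ = 616000 + ½·806.2·(3.113² − 26.13²) − 806.2·9.81·(−17.29) = 616000 + (-271400) − (-136700) = 481400 Pa.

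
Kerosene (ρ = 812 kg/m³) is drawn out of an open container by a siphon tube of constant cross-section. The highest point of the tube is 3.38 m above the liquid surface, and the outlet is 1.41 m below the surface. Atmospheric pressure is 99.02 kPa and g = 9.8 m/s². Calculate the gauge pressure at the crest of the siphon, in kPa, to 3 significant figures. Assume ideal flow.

From the surface to the outlet (both open to atmosphere, surface at rest): v = √(2g·h_out) = √(2·9.8·1.41) = 5.26 m/s.
With constant cross-section the crest speed equals v; applying Bernoulli from the surface up to the crest, P_top = P_atm − ½ρv² − ρg·h_top.
P_top = 99020 − ½·812·5.26² − 812·9.8·3.38 = 60900 Pa. So P_gauge = P_top − P_atm = -38100 Pa.

P_gauge = -38.1 kPa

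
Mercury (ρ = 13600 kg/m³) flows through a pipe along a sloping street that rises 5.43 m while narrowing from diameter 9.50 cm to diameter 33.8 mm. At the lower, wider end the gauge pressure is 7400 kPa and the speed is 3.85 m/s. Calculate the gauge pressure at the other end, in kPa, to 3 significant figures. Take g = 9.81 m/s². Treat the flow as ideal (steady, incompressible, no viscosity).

Continuity gives A₁v₁ = A₂v₂, so v₂ = (70.9 cm²)/(8.97 cm²) × 3.85 m/s = 30.4 m/s.
Bernoulli: P₁ + ½ρv₁² + ρg h₁ = P₂ + ½ρv₂² + ρg h₂, so P₂ = P₁ + ½ρ(v₁² − v₂²) − ρg(h₂ − h₁).
P₂ = 7400000 + ½·13600·(3.85² − 30.4²) − 13600·9.81·(+5.43) = 7400000 + (-6190000) − (724000) = 486000 Pa.

486 kPa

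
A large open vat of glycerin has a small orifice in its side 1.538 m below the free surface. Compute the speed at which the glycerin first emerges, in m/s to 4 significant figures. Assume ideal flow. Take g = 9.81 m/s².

Bernoulli from surface to hole (P equal, v_surface ≈ 0): v = √(2gh) = √(2×9.81×1.538) = 5.493 m/s.

5.493 m/s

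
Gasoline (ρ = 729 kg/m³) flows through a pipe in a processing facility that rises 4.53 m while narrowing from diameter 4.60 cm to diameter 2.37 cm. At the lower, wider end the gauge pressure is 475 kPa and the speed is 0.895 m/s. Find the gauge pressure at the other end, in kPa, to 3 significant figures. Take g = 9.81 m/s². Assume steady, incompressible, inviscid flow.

P₂ ≈ 439 kPa

The volume flow rate is constant, so v₂ = (A₁/A₂)v₁ = (16.6/4.41)·0.895 = 3.37 m/s.
Applying Bernoulli between the two ends and solving for P₂: P₂ = P₁ + ½ρ(v₁² − v₂²) − ρgΔh.
P₂ = 475000 + ½·729·(0.895² − 3.37²) − 729·9.81·(+4.53) = 475000 + (-3850) − (32400) = 439000 Pa.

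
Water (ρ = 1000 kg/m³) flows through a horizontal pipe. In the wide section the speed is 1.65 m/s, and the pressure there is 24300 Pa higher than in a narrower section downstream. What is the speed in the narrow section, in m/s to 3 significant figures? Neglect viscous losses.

With h₁ = h₂, rearranging Bernoulli gives v₂ = √(v₁² + 2ΔP/ρ).
v₂ = √(1.65² + 2·24300/1000) = √(2.72 + 48.6) = 7.16 m/s.

v₂ ≈ 7.16 m/s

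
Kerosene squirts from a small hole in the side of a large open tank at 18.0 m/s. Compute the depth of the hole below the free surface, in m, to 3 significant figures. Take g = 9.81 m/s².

Inverting v = √(2gh) gives h = v² / 2g.
h = 18.0²/(2·9.81) = 324/19.62 = 16.5 m.

h ≈ 16.5 m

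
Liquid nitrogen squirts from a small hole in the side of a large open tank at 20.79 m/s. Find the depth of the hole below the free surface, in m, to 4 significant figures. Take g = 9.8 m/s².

h ≈ 22.05 m

Torricelli: v = √(2gh), so h = v²/(2g).
h = 20.79²/(2·9.8) = 432.2/19.60 = 22.05 m.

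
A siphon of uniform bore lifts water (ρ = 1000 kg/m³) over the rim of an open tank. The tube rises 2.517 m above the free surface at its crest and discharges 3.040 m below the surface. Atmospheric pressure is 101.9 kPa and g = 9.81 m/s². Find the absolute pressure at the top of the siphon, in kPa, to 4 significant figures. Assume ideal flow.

The outlet speed comes from Torricelli: v = √(2g·3.040) = 7.723 m/s.
Continuity keeps v the same throughout the tube; from surface to crest, P_atm + 0 = P_top + ½ρv² + ρg·h_top.
P_top = 101900 − ½·1000·7.723² − 1000·9.81·2.517 = 47390 Pa.

47.39 kPa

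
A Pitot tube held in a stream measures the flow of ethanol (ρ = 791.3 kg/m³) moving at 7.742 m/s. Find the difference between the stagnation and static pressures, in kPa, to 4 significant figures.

23.71 kPa

The dynamic pressure equals the rise in static pressure at the stagnation point: ΔP = ½ρv².
ΔP = ½·791.3·7.742² = 23710 Pa.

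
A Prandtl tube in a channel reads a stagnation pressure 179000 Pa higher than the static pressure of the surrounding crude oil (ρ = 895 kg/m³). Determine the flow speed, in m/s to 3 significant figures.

20.0 m/s

The dynamic pressure equals the rise in static pressure at the stagnation point: ΔP = ½ρv².
v = √(2ΔP/ρ) = √(2·179000/895) = 20.0 m/s.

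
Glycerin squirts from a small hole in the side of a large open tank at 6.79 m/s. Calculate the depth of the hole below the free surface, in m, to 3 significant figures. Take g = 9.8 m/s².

h = 2.35 m

Inverting v = √(2gh) gives h = v² / 2g.
h = 6.79²/(2·9.8) = 46.1/19.60 = 2.35 m.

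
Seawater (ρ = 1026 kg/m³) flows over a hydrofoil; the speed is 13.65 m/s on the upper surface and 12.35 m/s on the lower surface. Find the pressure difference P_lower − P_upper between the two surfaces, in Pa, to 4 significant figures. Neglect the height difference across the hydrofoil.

ΔP = 17340 Pa

With negligible Δh, P + ½ρv² is constant, so P_low − P_up = ½ρ(v_up² − v_low²).
ΔP = ½·1026·(13.65² − 12.35²) = 17340 Pa.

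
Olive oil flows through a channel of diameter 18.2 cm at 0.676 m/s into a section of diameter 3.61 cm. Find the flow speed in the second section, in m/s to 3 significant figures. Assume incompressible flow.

17.2 m/s

By continuity, v₂ = v₁·A₁/A₂ = 0.676·(260/10.2) = 17.2 m/s.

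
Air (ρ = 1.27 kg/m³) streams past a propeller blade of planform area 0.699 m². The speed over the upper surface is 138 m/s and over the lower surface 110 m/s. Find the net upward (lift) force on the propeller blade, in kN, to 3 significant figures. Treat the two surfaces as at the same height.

The faster flow above has the lower pressure; Bernoulli (same height) gives ΔP = ½ρ(v_up² − v_low²).
ΔP = ½·1.27·(138² − 110²) = 4410 Pa.
Lift = ΔP · A = 4410 × 0.699 = 3080 N.

F ≈ 3.08 kN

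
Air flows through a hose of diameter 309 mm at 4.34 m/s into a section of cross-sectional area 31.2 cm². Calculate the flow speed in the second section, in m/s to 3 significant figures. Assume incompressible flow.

v₂ = 104 m/s

Continuity gives A₁v₁ = A₂v₂, so v₂ = (750 cm²)/(31.2 cm²) × 4.34 m/s = 104 m/s.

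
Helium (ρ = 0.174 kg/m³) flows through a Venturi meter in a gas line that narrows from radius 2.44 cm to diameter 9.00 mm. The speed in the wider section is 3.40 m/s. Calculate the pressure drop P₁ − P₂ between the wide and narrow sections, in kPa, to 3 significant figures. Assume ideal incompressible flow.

Mass conservation (A₁v₁ = A₂v₂) gives v₂ = 3.40 × 18.7/0.636 = 100.0 m/s.
Bernoulli (h₁ = h₂): P₁ − P₂ = ½ρ(v₂² − v₁²).
P₁ − P₂ = ½·0.174·(100.0² − 3.40²) = ½·0.174·9980 = 868 Pa.

ΔP ≈ 0.868 kPa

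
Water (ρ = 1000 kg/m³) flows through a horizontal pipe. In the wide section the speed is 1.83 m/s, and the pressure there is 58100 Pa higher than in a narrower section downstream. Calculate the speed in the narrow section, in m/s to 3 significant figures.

v₂ = 10.9 m/s

With h₁ = h₂, rearranging Bernoulli gives v₂ = √(v₁² + 2ΔP/ρ).
v₂ = √(1.83² + 2·58100/1000) = √(3.35 + 116) = 10.9 m/s.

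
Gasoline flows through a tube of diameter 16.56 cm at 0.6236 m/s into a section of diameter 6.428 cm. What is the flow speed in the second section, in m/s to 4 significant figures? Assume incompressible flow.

Continuity gives A₁v₁ = A₂v₂, so v₂ = (215.4 cm²)/(32.45 cm²) × 0.6236 m/s = 4.139 m/s.

4.139 m/s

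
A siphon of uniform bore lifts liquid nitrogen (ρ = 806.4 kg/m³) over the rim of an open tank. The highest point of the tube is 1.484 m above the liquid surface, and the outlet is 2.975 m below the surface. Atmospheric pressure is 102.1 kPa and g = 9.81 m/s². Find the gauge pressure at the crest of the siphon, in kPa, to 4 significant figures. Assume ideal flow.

Bernoulli surface→outlet gives ½v² = g·h_out, so v = √(2·9.81·2.975) = 7.640 m/s.
With constant cross-section the crest speed equals v; applying Bernoulli from the surface up to the crest, P_top = P_atm − ½ρv² − ρg·h_top.
P_top = 102100 − ½·806.4·7.640² − 806.4·9.81·1.484 = 66830 Pa. So P_gauge = P_top − P_atm = -35270 Pa.

-35.27 kPa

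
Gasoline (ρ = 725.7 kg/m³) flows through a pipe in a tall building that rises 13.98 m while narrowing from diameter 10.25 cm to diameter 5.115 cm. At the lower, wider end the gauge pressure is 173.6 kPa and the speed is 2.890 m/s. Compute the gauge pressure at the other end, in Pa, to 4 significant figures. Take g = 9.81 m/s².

P₂ ≈ 28240 Pa

By continuity, v₂ = v₁·A₁/A₂ = 2.890·(82.52/20.55) = 11.61 m/s.
Bernoulli: P₁ + ½ρv₁² + ρg h₁ = P₂ + ½ρv₂² + ρg h₂, so P₂ = P₁ + ½ρ(v₁² − v₂²) − ρg(h₂ − h₁).
P₂ = 173600 + ½·725.7·(2.890² − 11.61²) − 725.7·9.81·(+13.98) = 173600 + (-45840) − (99530) = 28240 Pa.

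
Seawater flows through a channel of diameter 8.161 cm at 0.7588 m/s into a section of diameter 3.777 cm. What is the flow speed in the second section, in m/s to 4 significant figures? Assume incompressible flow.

The volume flow rate is constant, so v₂ = (A₁/A₂)v₁ = (52.31/11.20)·0.7588 = 3.543 m/s.

v₂ ≈ 3.543 m/s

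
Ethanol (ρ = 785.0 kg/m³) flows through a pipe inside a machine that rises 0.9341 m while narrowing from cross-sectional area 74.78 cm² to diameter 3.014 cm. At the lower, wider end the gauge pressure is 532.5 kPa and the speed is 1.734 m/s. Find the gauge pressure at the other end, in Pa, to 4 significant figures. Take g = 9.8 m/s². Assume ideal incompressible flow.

396800 Pa

By continuity, v₂ = v₁·A₁/A₂ = 1.734·(74.78/7.135) = 18.17 m/s.
Bernoulli: P₁ + ½ρv₁² + ρg h₁ = P₂ + ½ρv₂² + ρg h₂, so P₂ = P₁ + ½ρ(v₁² − v₂²) − ρg(h₂ − h₁).
P₂ = 532500 + ½·785.0·(1.734² − 18.17²) − 785.0·9.8·(+0.9341) = 532500 + (-128500) − (7186) = 396800 Pa.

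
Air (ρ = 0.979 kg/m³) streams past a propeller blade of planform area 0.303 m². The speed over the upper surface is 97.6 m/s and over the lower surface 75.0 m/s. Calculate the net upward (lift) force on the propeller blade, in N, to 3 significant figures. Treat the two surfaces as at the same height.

From P + ½ρv² = const at equal height, P_low − P_up = ½ρ(v_up² − v_low²).
ΔP = ½·0.979·(97.6² − 75.0²) = 1910 Pa.
Lift = ΔP · A = 1910 × 0.303 = 579 N.

F ≈ 579 N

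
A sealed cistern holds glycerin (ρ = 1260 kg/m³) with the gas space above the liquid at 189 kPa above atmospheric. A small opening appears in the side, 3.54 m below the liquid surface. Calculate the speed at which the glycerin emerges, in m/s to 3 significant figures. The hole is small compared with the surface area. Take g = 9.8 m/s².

v ≈ 19.2 m/s

Take point 1 at the surface (v₁ ≈ 0) and point 2 at the hole (at atmospheric pressure). Bernoulli: P₁ + ρg h = P_atm + ½ρv₂².
With P₁ − P_atm = 189000 Pa, v₂ = √(2gh + 2ΔP/ρ) = √(2·9.8·3.54 + 2·189000/1260) = 19.2 m/s.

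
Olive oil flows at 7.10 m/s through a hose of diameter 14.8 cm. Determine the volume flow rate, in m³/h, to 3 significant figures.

Q ≈ 440 m³/h

Q = A·v = 0.0172 m² × 7.10 m/s = 0.122 m³/s.
Converting: 0.122 m³/s × 3600 = 440 m³/h.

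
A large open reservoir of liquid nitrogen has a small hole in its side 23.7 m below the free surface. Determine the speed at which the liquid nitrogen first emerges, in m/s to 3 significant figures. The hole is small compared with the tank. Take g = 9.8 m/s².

The surface is effectively still and both ends are open, so ½v² = gh and v = √(2·9.8·23.7) = 21.6 m/s.

v ≈ 21.6 m/s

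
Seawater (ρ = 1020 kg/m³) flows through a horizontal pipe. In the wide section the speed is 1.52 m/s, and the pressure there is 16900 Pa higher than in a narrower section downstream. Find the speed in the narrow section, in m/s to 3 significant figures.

v₂ ≈ 5.95 m/s

Along the level pipe P + ½ρv² is conserved, hence v₂² = v₁² + 2(P₁ − P₂)/ρ.
v₂ = √(1.52² + 2·16900/1020) = √(2.31 + 33.1) = 5.95 m/s.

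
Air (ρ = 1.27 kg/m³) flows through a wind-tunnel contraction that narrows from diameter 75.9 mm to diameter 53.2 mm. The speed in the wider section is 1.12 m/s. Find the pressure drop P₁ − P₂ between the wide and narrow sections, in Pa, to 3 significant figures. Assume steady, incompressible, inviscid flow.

2.50 Pa

Mass conservation (A₁v₁ = A₂v₂) gives v₂ = 1.12 × 45.2/22.2 = 2.28 m/s.
With no height change, Bernoulli's equation is P₁ + ½ρv₁² = P₂ + ½ρv₂².
P₁ − P₂ = ½·1.27·(2.28² − 1.12²) = ½·1.27·3.94 = 2.50 Pa.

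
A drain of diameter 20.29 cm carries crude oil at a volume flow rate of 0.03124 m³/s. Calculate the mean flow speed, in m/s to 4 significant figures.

v = 0.9662 m/s

Q = 0.03124 m³/s = 0.03124 m³/s.
v = Q/A = 0.03124 / 0.03233 = 0.9662 m/s.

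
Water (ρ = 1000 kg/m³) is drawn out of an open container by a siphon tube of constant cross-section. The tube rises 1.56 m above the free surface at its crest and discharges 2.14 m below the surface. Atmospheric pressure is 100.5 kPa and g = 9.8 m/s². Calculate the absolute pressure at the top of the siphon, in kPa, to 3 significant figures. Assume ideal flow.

P_top ≈ 64.2 kPa

From the surface to the outlet (both open to atmosphere, surface at rest): v = √(2g·h_out) = √(2·9.8·2.14) = 6.48 m/s.
Continuity keeps v the same throughout the tube; from surface to crest, P_atm + 0 = P_top + ½ρv² + ρg·h_top.
P_top = 100500 − ½·1000·6.48² − 1000·9.8·1.56 = 64200 Pa.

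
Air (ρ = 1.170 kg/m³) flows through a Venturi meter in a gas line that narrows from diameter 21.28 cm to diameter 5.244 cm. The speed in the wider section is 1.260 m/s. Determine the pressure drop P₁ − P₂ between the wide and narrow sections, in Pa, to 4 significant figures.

ΔP ≈ 250.9 Pa

By continuity, v₂ = v₁·A₁/A₂ = 1.260·(355.7/21.60) = 20.75 m/s.
Along the horizontal streamline, P + ½ρv² is constant.
P₁ − P₂ = ½·1.170·(20.75² − 1.260²) = ½·1.170·428.9 = 250.9 Pa.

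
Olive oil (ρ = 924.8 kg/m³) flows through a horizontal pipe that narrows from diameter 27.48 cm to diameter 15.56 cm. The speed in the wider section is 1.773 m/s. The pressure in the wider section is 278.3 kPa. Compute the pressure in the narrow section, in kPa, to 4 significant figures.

265.6 kPa

The volume flow rate is constant, so v₂ = (A₁/A₂)v₁ = (593.1/190.2)·1.773 = 5.530 m/s.
Along the horizontal streamline, P + ½ρv² is constant.
P₂ = P₁ − ½ρ(v₂² − v₁²) = 278300 − ½·924.8·(5.530² − 1.773²) = 278300 − 12690 = 265600 Pa.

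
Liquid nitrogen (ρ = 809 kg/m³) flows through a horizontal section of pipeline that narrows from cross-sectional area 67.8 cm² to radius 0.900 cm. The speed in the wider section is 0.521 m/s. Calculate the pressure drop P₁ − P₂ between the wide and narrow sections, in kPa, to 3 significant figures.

ΔP = 77.8 kPa

Continuity gives A₁v₁ = A₂v₂, so v₂ = (67.8 cm²)/(2.54 cm²) × 0.521 m/s = 13.9 m/s.
Bernoulli (h₁ = h₂): P₁ − P₂ = ½ρ(v₂² − v₁²).
P₁ − P₂ = ½·809·(13.9² − 0.521²) = ½·809·192 = 77800 Pa.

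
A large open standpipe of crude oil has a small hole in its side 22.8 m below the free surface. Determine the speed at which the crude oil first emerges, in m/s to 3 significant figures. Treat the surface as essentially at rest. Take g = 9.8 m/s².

v ≈ 21.1 m/s

The surface is effectively still and both ends are open, so ½v² = gh and v = √(2·9.8·22.8) = 21.1 m/s.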